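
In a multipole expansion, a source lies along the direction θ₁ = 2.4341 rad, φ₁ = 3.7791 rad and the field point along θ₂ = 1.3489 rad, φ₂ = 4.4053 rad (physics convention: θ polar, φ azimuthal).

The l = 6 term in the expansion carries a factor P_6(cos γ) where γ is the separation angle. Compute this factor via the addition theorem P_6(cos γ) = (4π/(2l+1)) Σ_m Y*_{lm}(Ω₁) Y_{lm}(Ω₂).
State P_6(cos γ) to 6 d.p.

Addition theorem: P_6(cos γ) = (4π/13) Σ_m Y*_{lm}(Ω₁) Y_{lm}(Ω₂), m = −6…6:
  m=-6: Y*=-0.028232-0.022992i  Y=+0.111720-0.400961i  product -0.012373+0.008751i
  m=-5: Y*=-0.147333-0.006774i  Y=-0.325101+0.011498i  product +0.047976+0.000508i
  m=-4: Y*=-0.282892+0.190053i  Y=-0.050682-0.142173i  product +0.041358+0.030587i
  m=-3: Y*=-0.152736+0.429420i  Y=-0.261457+0.198567i  product -0.045335-0.142603i
  m=-2: Y*=+0.064666+0.212213i  Y=-0.052071-0.036718i  product +0.004425-0.013424i
  m=-1: Y*=-0.215614-0.159700i  Y=-0.096899+0.305559i  product +0.069691-0.050408i
  m=+0: Y*=-0.313327-0.000000i  Y=-0.039860+0.000000i  product +0.012489+0.000000i
  m=+1: Y*=+0.215614-0.159700i  Y=+0.096899+0.305559i  product +0.069691+0.050408i
  m=+2: Y*=+0.064666-0.212213i  Y=-0.052071+0.036718i  product +0.004425+0.013424i
  m=+3: Y*=+0.152736+0.429420i  Y=+0.261457+0.198567i  product -0.045335+0.142603i
  m=+4: Y*=-0.282892-0.190053i  Y=-0.050682+0.142173i  product +0.041358-0.030587i
  m=+5: Y*=+0.147333-0.006774i  Y=+0.325101+0.011498i  product +0.047976-0.000508i
  m=+6: Y*=-0.028232+0.022992i  Y=+0.111720+0.400961i  product -0.012373-0.008751i
Σ over m = +0.223973+0.000000i; ×(4π/13) → +0.216502+0.000000i. Real part: 0.216502

0.216502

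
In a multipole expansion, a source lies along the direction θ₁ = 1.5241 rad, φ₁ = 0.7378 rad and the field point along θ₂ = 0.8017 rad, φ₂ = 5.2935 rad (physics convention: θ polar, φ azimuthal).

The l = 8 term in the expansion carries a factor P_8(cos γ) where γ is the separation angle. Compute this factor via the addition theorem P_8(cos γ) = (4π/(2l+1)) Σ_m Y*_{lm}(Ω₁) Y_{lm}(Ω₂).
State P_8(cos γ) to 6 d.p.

0.213303

Summing Y*_{l m}(θ₁,φ₁)·Y_{l m}(θ₂,φ₂) over m ∈ [−8, 8]; prefactor 4π/(2·8+1) = 0.739198:
  [-8]  conj(Y_{8,-8})(Ω₁) = 0.47435 - 0.18989j ; Y_{8,-8}(Ω₂) = -0.00232 + 0.03655j ; Δ = 0.00584 + 0.01778j
  [-7]  conj(Y_{8,-7})(Ω₁) = 0.04173 - 0.08591j ; Y_{8,-7}(Ω₂) = 0.11334 + 0.08521j ; Δ = 0.01205 - 0.00618j
  [-6]  conj(Y_{8,-6})(Ω₁) = 0.10191 + 0.34709j ; Y_{8,-6}(Ω₂) = 0.30496 - 0.10962j ; Δ = 0.06913 + 0.09468j
  [-5]  conj(Y_{8,-5})(Ω₁) = 0.09565 + 0.05830j ; Y_{8,-5}(Ω₂) = 0.10780 - 0.44818j ; Δ = 0.03644 - 0.03658j
  [-4]  conj(Y_{8,-4})(Ω₁) = -0.31210 + 0.06015j ; Y_{8,-4}(Ω₂) = -0.22410 - 0.23880j ; Δ = 0.08430 + 0.06105j
  [-3]  conj(Y_{8,-3})(Ω₁) = -0.07169 + 0.09576j ; Y_{8,-3}(Ω₂) = 0.10025 - 0.01747j ; Δ = -0.00551 + 0.01085j
  [-2]  conj(Y_{8,-2})(Ω₁) = -0.02841 - 0.29757j ; Y_{8,-2}(Ω₂) = 0.15296 - 0.35330j ; Δ = -0.10948 - 0.03548j
  [-1]  conj(Y_{8,-1})(Ω₁) = -0.09089 - 0.08263j ; Y_{8,-1}(Ω₂) = -0.04356 - 0.06632j ; Δ = -0.00152 + 0.00963j
  [+0]  conj(Y_{8,0})(Ω₁) = 0.29339 + 0.00000j ; Y_{8,0}(Ω₂) = 0.36150 + 0.00000j ; Δ = 0.10606 + 0.00000j
  [+1]  conj(Y_{8,1})(Ω₁) = 0.09089 - 0.08263j ; Y_{8,1}(Ω₂) = 0.04356 - 0.06632j ; Δ = -0.00152 - 0.00963j
  [+2]  conj(Y_{8,2})(Ω₁) = -0.02841 + 0.29757j ; Y_{8,2}(Ω₂) = 0.15296 + 0.35330j ; Δ = -0.10948 + 0.03548j
  [+3]  conj(Y_{8,3})(Ω₁) = 0.07169 + 0.09576j ; Y_{8,3}(Ω₂) = -0.10025 - 0.01747j ; Δ = -0.00551 - 0.01085j
  [+4]  conj(Y_{8,4})(Ω₁) = -0.31210 - 0.06015j ; Y_{8,4}(Ω₂) = -0.22410 + 0.23880j ; Δ = 0.08430 - 0.06105j
  [+5]  conj(Y_{8,5})(Ω₁) = -0.09565 + 0.05830j ; Y_{8,5}(Ω₂) = -0.10780 - 0.44818j ; Δ = 0.03644 + 0.03658j
  [+6]  conj(Y_{8,6})(Ω₁) = 0.10191 - 0.34709j ; Y_{8,6}(Ω₂) = 0.30496 + 0.10962j ; Δ = 0.06913 - 0.09468j
  [+7]  conj(Y_{8,7})(Ω₁) = -0.04173 - 0.08591j ; Y_{8,7}(Ω₂) = -0.11334 + 0.08521j ; Δ = 0.01205 + 0.00618j
  [+8]  conj(Y_{8,8})(Ω₁) = 0.47435 + 0.18989j ; Y_{8,8}(Ω₂) = -0.00232 - 0.03655j ; Δ = 0.00584 - 0.01778j
Accumulated sum 0.28856 + 0.00000j; after 4π/(2l+1) scaling, 0.21330 + 0.00000j ⇒ P_8 = 0.213303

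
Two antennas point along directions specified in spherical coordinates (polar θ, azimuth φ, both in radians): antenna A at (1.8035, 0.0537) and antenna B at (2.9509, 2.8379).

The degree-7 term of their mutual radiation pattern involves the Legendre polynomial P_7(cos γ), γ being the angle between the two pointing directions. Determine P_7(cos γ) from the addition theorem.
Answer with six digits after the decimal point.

-0.114343

Summing Y*_{l m}(θ₁,φ₁)·Y_{l m}(θ₂,φ₂) over m ∈ [−7, 7]; prefactor 4π/(2·7+1) = 0.837758:
  m=-7: Y*=0.38415 + 0.15161j  Y=0.00000 - 0.00000j  product 0.00000 - 0.00000j
  m=-6: Y*=-0.34738 - 0.11597j  Y=0.00002 - 0.00008j  product -0.00002 + 0.00003j
  m=-5: Y*=-0.09525 - 0.02621j  Y=-0.00005 - 0.00103j  product -0.00002 + 0.00010j
  m=-4: Y*=0.34220 + 0.07466j  Y=-0.00309 - 0.00831j  product -0.00044 - 0.00307j
  m=-3: Y*=-0.01061 - 0.00172j  Y=-0.03337 - 0.04303j  product 0.00028 + 0.00051j
  m=-2: Y*=-0.32452 - 0.03499j  Y=-0.18971 - 0.13185j  product 0.05695 + 0.04943j
  m=-1: Y*=0.05238 + 0.00282j  Y=-0.57165 - 0.17915j  product -0.02944 - 0.01099j
  m=+0: Y*=0.31720 + 0.00000j  Y=-0.60254 + 0.00000j  product -0.19113 + 0.00000j
  m=+1: Y*=-0.05238 + 0.00282j  Y=0.57165 - 0.17915j  product -0.02944 + 0.01099j
  m=+2: Y*=-0.32452 + 0.03499j  Y=-0.18971 + 0.13185j  product 0.05695 - 0.04943j
  m=+3: Y*=0.01061 - 0.00172j  Y=0.03337 - 0.04303j  product 0.00028 - 0.00051j
  m=+4: Y*=0.34220 - 0.07466j  Y=-0.00309 + 0.00831j  product -0.00044 + 0.00307j
  m=+5: Y*=0.09525 - 0.02621j  Y=0.00005 - 0.00103j  product -0.00002 - 0.00010j
  m=+6: Y*=-0.34738 + 0.11597j  Y=0.00002 + 0.00008j  product -0.00002 - 0.00003j
  m=+7: Y*=-0.38415 + 0.15161j  Y=-0.00000 - 0.00000j  product 0.00000 + 0.00000j
Σ over m = -0.13649 - 0.00000j; ×(4π/15) → -0.11434 - 0.00000j. Real part: -0.114343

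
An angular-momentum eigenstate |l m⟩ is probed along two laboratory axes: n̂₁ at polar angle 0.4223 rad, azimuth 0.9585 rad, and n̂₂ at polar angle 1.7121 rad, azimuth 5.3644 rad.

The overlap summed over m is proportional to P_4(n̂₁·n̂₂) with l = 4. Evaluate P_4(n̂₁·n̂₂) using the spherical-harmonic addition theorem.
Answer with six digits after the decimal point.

Expand P_4 via completeness: Σ_{m} conj(Y_{4,m}) at Ω₁ times Y_{4,m} at Ω₂ —
  term(m=-4) = +0.001795+0.004997i   from Y*(Ω₁)=-0.009612-0.007972i, Y(Ω₂)=-0.366059-0.216229i
  term(m=-3) = -0.010694+0.008152i   from Y*(Ω₁)=-0.075840+0.020671i, Y(Ω₂)=+0.158522-0.064280i
  term(m=-2) = +0.062610+0.044037i   from Y*(Ω₁)=-0.091989+0.255005i, Y(Ω₂)=+0.074437-0.272376i
  term(m=-1) = -0.028442+0.089875i   from Y*(Ω₁)=+0.287078+0.408744i, Y(Ω₂)=+0.114519+0.150015i
  term(m=+0) = +0.061396+0.000000i   from Y*(Ω₁)=+0.239950-0.000000i, Y(Ω₂)=+0.255868+0.000000i
  term(m=+1) = -0.028442-0.089875i   from Y*(Ω₁)=-0.287078+0.408744i, Y(Ω₂)=-0.114519+0.150015i
  term(m=+2) = +0.062610-0.044037i   from Y*(Ω₁)=-0.091989-0.255005i, Y(Ω₂)=+0.074437+0.272376i
  term(m=+3) = -0.010694-0.008152i   from Y*(Ω₁)=+0.075840+0.020671i, Y(Ω₂)=-0.158522-0.064280i
  term(m=+4) = +0.001795-0.004997i   from Y*(Ω₁)=-0.009612+0.007972i, Y(Ω₂)=-0.366059+0.216229i
Accumulated sum +0.111934+0.000000i; after 4π/(2l+1) scaling, +0.156289+0.000000i ⇒ P_4 = 0.156289

0.156289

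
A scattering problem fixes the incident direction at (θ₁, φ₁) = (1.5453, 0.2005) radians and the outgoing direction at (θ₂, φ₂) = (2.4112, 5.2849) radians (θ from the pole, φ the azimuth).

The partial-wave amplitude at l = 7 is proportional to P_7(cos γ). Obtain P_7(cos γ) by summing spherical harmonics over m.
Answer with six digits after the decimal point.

-0.292532

Addition theorem: P_7(cos γ) = (4π/15) Σ_m Y*_{lm}(Ω₁) Y_{lm}(Ω₂), m = −7…7:
  m=-7: Y*=+0.083076+0.491938i  Y=+0.022409+0.019060i  product -0.007515+0.012607i
  m=-6: Y*=+0.017117+0.044421i  Y=-0.117648+0.035553i  product -0.003593-0.004618i
  m=-5: Y*=-0.195493-0.306144i  Y=+0.083003-0.289703i  product -0.104917+0.031224i
  m=-4: Y*=-0.038862-0.040175i  Y=+0.300653+0.343314i  product +0.002108-0.025421i
  m=-3: Y*=+0.269477+0.184953i  Y=-0.338257+0.049994i  product -0.100399-0.049089i
  m=-2: Y*=+0.054786+0.023228i  Y=-0.043014+0.094846i  product -0.004560+0.004197i
  m=-1: Y*=-0.307394-0.062472i  Y=-0.212537-0.329761i  product +0.044732+0.114644i
  m=+0: Y*=-0.060572-0.000000i  Y=+0.014803+0.000000i  product -0.000897-0.000000i
  m=+1: Y*=+0.307394-0.062472i  Y=+0.212537-0.329761i  product +0.044732-0.114644i
  m=+2: Y*=+0.054786-0.023228i  Y=-0.043014-0.094846i  product -0.004560-0.004197i
  m=+3: Y*=-0.269477+0.184953i  Y=+0.338257+0.049994i  product -0.100399+0.049089i
  m=+4: Y*=-0.038862+0.040175i  Y=+0.300653-0.343314i  product +0.002108+0.025421i
  m=+5: Y*=+0.195493-0.306144i  Y=-0.083003-0.289703i  product -0.104917-0.031224i
  m=+6: Y*=+0.017117-0.044421i  Y=-0.117648-0.035553i  product -0.003593+0.004618i
  m=+7: Y*=-0.083076+0.491938i  Y=-0.022409+0.019060i  product -0.007515-0.012607i
Total Σ_m = -0.349184-0.000000i. Multiply by 0.837758: -0.292532-0.000000i. P_7(cos γ) = -0.292532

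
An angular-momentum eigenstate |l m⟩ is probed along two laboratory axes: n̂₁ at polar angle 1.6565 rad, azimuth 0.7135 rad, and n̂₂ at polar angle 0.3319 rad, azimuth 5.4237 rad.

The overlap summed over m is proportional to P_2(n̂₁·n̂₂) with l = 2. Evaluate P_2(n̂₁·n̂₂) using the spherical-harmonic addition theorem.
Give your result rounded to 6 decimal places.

-0.490003

Expand P_2 via completeness: Σ_{m} conj(Y_{2,m}) at Ω₁ times Y_{2,m} at Ω₂ —
  m=-2: 0.05495 + 0.37949j × -0.00605 + 0.04056j = -0.01573 - 0.00007j  (running Σ = -0.01573 - 0.00007j)
  m=-1: -0.04982 - 0.04312j × 0.15537 + 0.18028j = 0.00003 - 0.01568j  (running Σ = -0.01569 - 0.01575j)
  m=0: -0.30846 + 0.00000j × 0.53033 + 0.00000j = -0.16358 + 0.00000j  (running Σ = -0.17927 - 0.01575j)
  m=1: 0.04982 - 0.04312j × -0.15537 + 0.18028j = 0.00003 + 0.01568j  (running Σ = -0.17924 - 0.00007j)
  m=2: 0.05495 - 0.37949j × -0.00605 - 0.04056j = -0.01573 + 0.00007j  (running Σ = -0.19497 - 0.00000j)
Accumulated sum -0.19497 - 0.00000j; after 4π/(2l+1) scaling, -0.49000 - 0.00000j ⇒ P_2 = -0.490003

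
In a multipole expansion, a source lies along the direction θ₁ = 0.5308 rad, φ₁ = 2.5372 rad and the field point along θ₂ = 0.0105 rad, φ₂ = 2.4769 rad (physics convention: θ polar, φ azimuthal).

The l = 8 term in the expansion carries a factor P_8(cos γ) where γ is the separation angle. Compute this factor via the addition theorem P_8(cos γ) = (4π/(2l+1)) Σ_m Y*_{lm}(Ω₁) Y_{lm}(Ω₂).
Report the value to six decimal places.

-0.344789

Addition theorem: P_8(cos γ) = (4π/17) Σ_m Y*_{lm}(Ω₁) Y_{lm}(Ω₂), m = −8…8:
  term(m=-8) = +0.000000+0.000000i   from Y*(Ω₁)=+0.000272+0.002206i, Y(Ω₂)=+0.000000-0.000000i
  term(m=-7) = +0.000000+0.000000i   from Y*(Ω₁)=+0.007017-0.013424i, Y(Ω₂)=+0.000000+0.000000i
  term(m=-6) = +0.000000+0.000000i   from Y*(Ω₁)=-0.056923+0.029980i, Y(Ω₂)=-0.000000-0.000000i
  term(m=-5) = +0.000000+0.000000i   from Y*(Ω₁)=+0.188781+0.022692i, Y(Ω₂)=+0.000000+0.000000i
  term(m=-4) = +0.000000+0.000000i   from Y*(Ω₁)=-0.293202-0.259252i, Y(Ω₂)=-0.000000+0.000000i
  term(m=-3) = +0.000008+0.000001i   from Y*(Ω₁)=+0.122795+0.496658i, Y(Ω₂)=+0.000007-0.000015i
  term(m=-2) = +0.000305+0.000037i   from Y*(Ω₁)=+0.095813-0.253005i, Y(Ω₂)=+0.000272+0.001104i
  term(m=-1) = -0.014283-0.000862i   from Y*(Ω₁)=+0.227461-0.157086i, Y(Ω₂)=-0.040743-0.031928i
  term(m=+0) = -0.438498-0.000000i   from Y*(Ω₁)=-0.377755-0.000000i, Y(Ω₂)=+1.160800+0.000000i
  term(m=+1) = -0.014283+0.000862i   from Y*(Ω₁)=-0.227461-0.157086i, Y(Ω₂)=+0.040743-0.031928i
  term(m=+2) = +0.000305-0.000037i   from Y*(Ω₁)=+0.095813+0.253005i, Y(Ω₂)=+0.000272-0.001104i
  term(m=+3) = +0.000008-0.000001i   from Y*(Ω₁)=-0.122795+0.496658i, Y(Ω₂)=-0.000007-0.000015i
  term(m=+4) = +0.000000-0.000000i   from Y*(Ω₁)=-0.293202+0.259252i, Y(Ω₂)=-0.000000-0.000000i
  term(m=+5) = +0.000000-0.000000i   from Y*(Ω₁)=-0.188781+0.022692i, Y(Ω₂)=-0.000000+0.000000i
  term(m=+6) = +0.000000-0.000000i   from Y*(Ω₁)=-0.056923-0.029980i, Y(Ω₂)=-0.000000+0.000000i
  term(m=+7) = +0.000000-0.000000i   from Y*(Ω₁)=-0.007017-0.013424i, Y(Ω₂)=-0.000000+0.000000i
  term(m=+8) = +0.000000-0.000000i   from Y*(Ω₁)=+0.000272-0.002206i, Y(Ω₂)=+0.000000+0.000000i
Total Σ_m = -0.466436+0.000000i. Multiply by 0.739198: -0.344789+0.000000i. P_8(cos γ) = -0.344789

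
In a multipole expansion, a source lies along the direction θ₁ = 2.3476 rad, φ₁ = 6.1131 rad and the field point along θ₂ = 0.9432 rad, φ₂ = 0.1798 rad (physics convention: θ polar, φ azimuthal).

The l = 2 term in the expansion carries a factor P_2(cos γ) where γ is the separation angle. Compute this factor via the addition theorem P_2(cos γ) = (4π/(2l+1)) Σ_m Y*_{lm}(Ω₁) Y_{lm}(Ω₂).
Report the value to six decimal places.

-0.474394

Addition theorem: P_2(cos γ) = (4π/5) Σ_m Y*_{lm}(Ω₁) Y_{lm}(Ω₂), m = −2…2:
  [-2]  conj(Y_{2,-2})(Ω₁) = 0.18520 - 0.06555j ; Y_{2,-2}(Ω₂) = 0.23690 - 0.08906j ; Δ = 0.03804 - 0.03202j
  [-1]  conj(Y_{2,-1})(Ω₁) = -0.38064 + 0.06537j ; Y_{2,-1}(Ω₂) = 0.36128 - 0.06567j ; Δ = -0.13322 + 0.04861j
  [+0]  conj(Y_{2,0})(Ω₁) = 0.14956 + 0.00000j ; Y_{2,0}(Ω₂) = 0.01085 + 0.00000j ; Δ = 0.00162 + 0.00000j
  [+1]  conj(Y_{2,1})(Ω₁) = 0.38064 + 0.06537j ; Y_{2,1}(Ω₂) = -0.36128 - 0.06567j ; Δ = -0.13322 - 0.04861j
  [+2]  conj(Y_{2,2})(Ω₁) = 0.18520 + 0.06555j ; Y_{2,2}(Ω₂) = 0.23690 + 0.08906j ; Δ = 0.03804 + 0.03202j
Σ over m = -0.18876 + 0.00000j; ×(4π/5) → -0.47439 + 0.00000j. Real part: -0.474394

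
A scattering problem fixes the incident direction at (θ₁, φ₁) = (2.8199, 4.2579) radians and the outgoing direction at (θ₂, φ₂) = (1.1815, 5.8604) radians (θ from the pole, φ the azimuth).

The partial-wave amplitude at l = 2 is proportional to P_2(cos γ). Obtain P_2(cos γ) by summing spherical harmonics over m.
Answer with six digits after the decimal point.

Addition theorem: P_2(cos γ) = (4π/5) Σ_m Y*_{lm}(Ω₁) Y_{lm}(Ω₂), m = −2…2:
  term(m=-2) = -0.012741+0.000809i   from Y*(Ω₁)=-0.023730+0.030462i, Y(Ω₂)=+0.219310+0.247428i
  term(m=-1) = +0.001993+0.062830i   from Y*(Ω₁)=+0.101730+0.208205i, Y(Ω₂)=+0.247386+0.111303i
  term(m=+0) = -0.096031+0.000000i   from Y*(Ω₁)=+0.536199-0.000000i, Y(Ω₂)=-0.179096+0.000000i
  term(m=+1) = +0.001993-0.062830i   from Y*(Ω₁)=-0.101730+0.208205i, Y(Ω₂)=-0.247386+0.111303i
  term(m=+2) = -0.012741-0.000809i   from Y*(Ω₁)=-0.023730-0.030462i, Y(Ω₂)=+0.219310-0.247428i
Σ over m = -0.117529-0.000000i; ×(4π/5) → -0.295382-0.000000i. Real part: -0.295382

-0.295382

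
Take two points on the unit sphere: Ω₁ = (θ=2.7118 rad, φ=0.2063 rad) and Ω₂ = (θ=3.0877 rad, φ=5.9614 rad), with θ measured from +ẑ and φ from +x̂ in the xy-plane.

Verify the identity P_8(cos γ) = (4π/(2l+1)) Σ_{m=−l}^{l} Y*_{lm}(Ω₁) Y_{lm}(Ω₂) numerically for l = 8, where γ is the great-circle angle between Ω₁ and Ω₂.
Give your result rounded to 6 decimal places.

Addition theorem: P_8(cos γ) = (4π/17) Σ_m Y*_{lm}(Ω₁) Y_{lm}(Ω₂), m = −8…8:
  m=-8: Y*=-0.000037+0.000467i  Y=-0.000000+0.000000i  product -0.000000-0.000000i
  m=-7: Y*=-0.000516-0.004055i  Y=+0.000000-0.000000i  product -0.000000-0.000000i
  m=-6: Y*=+0.007339+0.021218i  Y=-0.000000+0.000000i  product -0.000000-0.000000i
  m=-5: Y*=-0.044800-0.074857i  Y=+0.000000-0.000004i  product -0.000000+0.000000i
  m=-4: Y*=+0.165367+0.179084i  Y=+0.000032+0.000109i  product -0.000014+0.000024i
  m=-3: Y*=-0.381205-0.271513i  Y=-0.001230-0.001777i  product -0.000014+0.001011i
  m=-2: Y*=+0.477897+0.209188i  Y=+0.023577+0.017686i  product +0.007568+0.013384i
  m=-1: Y*=-0.087773-0.018369i  Y=-0.245813-0.081947i  product +0.020071+0.011708i
  m=+0: Y*=-0.468266-0.000000i  Y=+1.103083+0.000000i  product -0.516536-0.000000i
  m=+1: Y*=+0.087773-0.018369i  Y=+0.245813-0.081947i  product +0.020071-0.011708i
  m=+2: Y*=+0.477897-0.209188i  Y=+0.023577-0.017686i  product +0.007568-0.013384i
  m=+3: Y*=+0.381205-0.271513i  Y=+0.001230-0.001777i  product -0.000014-0.001011i
  m=+4: Y*=+0.165367-0.179084i  Y=+0.000032-0.000109i  product -0.000014-0.000024i
  m=+5: Y*=+0.044800-0.074857i  Y=-0.000000-0.000004i  product -0.000000-0.000000i
  m=+6: Y*=+0.007339-0.021218i  Y=-0.000000-0.000000i  product -0.000000+0.000000i
  m=+7: Y*=+0.000516-0.004055i  Y=-0.000000-0.000000i  product -0.000000+0.000000i
  m=+8: Y*=-0.000037-0.000467i  Y=-0.000000-0.000000i  product -0.000000+0.000000i
Σ over m = -0.461316-0.000000i; ×(4π/17) → -0.341004-0.000000i. Real part: -0.341004

-0.341004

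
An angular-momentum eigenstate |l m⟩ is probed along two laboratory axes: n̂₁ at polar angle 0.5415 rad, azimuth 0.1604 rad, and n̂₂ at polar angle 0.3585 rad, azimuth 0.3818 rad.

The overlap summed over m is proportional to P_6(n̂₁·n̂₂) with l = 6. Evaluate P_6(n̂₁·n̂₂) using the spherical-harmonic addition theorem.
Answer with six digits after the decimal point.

0.601509

Term-by-term m-sum for l=6 (normalisation 4π/13 = 0.966644):
  m=-6: 0.00518 + 0.00743j × -0.00059 - 0.00068j = 0.00000 - 0.00001j  (running Σ = 0.00000 - 0.00001j)
  m=-5: 0.03627 + 0.03749j × -0.00276 - 0.00786j = 0.00019 - 0.00039j  (running Σ = 0.00020 - 0.00040j)
  m=-4: 0.14278 + 0.10666j × 0.00204 - 0.04671j = 0.00527 - 0.00645j  (running Σ = 0.00547 - 0.00685j)
  m=-3: 0.34403 + 0.17963j × 0.07226 - 0.15950j = 0.05351 - 0.04189j  (running Σ = 0.05898 - 0.04874j)
  m=-2: 0.45795 + 0.15217j × 0.30675 - 0.29366j = 0.18516 - 0.08781j  (running Σ = 0.24414 - 0.13655j)
  m=-1: 0.13746 + 0.02224j × 0.51102 - 0.20518j = 0.07481 - 0.01684j  (running Σ = 0.31895 - 0.15338j)
  m=0: -0.39950 + 0.00000j × 0.03913 + 0.00000j = -0.01563 + 0.00000j  (running Σ = 0.30332 - 0.15338j)
  m=1: -0.13746 + 0.02224j × -0.51102 - 0.20518j = 0.07481 + 0.01684j  (running Σ = 0.37812 - 0.13655j)
  m=2: 0.45795 - 0.15217j × 0.30675 + 0.29366j = 0.18516 + 0.08781j  (running Σ = 0.56328 - 0.04874j)
  m=3: -0.34403 + 0.17963j × -0.07226 - 0.15950j = 0.05351 + 0.04189j  (running Σ = 0.61680 - 0.00685j)
  m=4: 0.14278 - 0.10666j × 0.00204 + 0.04671j = 0.00527 + 0.00645j  (running Σ = 0.62207 - 0.00040j)
  m=5: -0.03627 + 0.03749j × 0.00276 - 0.00786j = 0.00019 + 0.00039j  (running Σ = 0.62226 - 0.00001j)
  m=6: 0.00518 - 0.00743j × -0.00059 + 0.00068j = 0.00000 + 0.00001j  (running Σ = 0.62227 + 0.00000j)
Total Σ_m = 0.62227 + 0.00000j. Multiply by 0.966644: 0.60151 + 0.00000j. P_6(cos γ) = 0.601509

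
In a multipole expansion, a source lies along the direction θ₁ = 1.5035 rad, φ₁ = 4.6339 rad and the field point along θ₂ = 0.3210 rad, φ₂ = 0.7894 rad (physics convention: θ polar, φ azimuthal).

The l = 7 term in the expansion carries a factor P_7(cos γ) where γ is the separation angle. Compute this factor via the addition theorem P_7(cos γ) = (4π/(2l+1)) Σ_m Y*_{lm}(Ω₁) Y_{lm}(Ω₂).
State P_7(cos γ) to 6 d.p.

Expand P_7 via completeness: Σ_{m} conj(Y_{7,m}) at Ω₁ times Y_{7,m} at Ω₂ —
  term(m=-7) = -0.00002 + 0.00007j   from Y*(Ω₁)=0.25701 + 0.41974j, Y(Ω₂)=0.00011 + 0.00011j
  term(m=-6) = -0.00010 - 0.00019j   from Y*(Ω₁)=-0.11061 + 0.05631j, Y(Ω₂)=0.00004 + 0.00175j
  term(m=-5) = -0.00391 - 0.00153j   from Y*(Ω₁)=0.13059 + 0.31551j, Y(Ω₂)=-0.00851 + 0.00886j
  term(m=-4) = 0.00818 - 0.00280j   from Y*(Ω₁)=-0.13680 + 0.04442j, Y(Ω₂)=-0.06007 + 0.00096j
  term(m=-3) = 0.03149 - 0.05278j   from Y*(Ω₁)=0.06933 + 0.28898j, Y(Ω₂)=-0.14799 - 0.14447j
  term(m=-2) = 0.01176 + 0.07065j   from Y*(Ω₁)=-0.15006 + 0.02375j, Y(Ω₂)=-0.00377 - 0.47141j
  term(m=-1) = 0.12253 + 0.10381j   from Y*(Ω₁)=0.02198 + 0.27952j, Y(Ω₂)=0.40338 - 0.40662j
  term(m=+0) = 0.00039 + 0.00000j   from Y*(Ω₁)=-0.15424 + 0.00000j, Y(Ω₂)=-0.00255 + 0.00000j
  term(m=+1) = 0.12253 - 0.10381j   from Y*(Ω₁)=-0.02198 + 0.27952j, Y(Ω₂)=-0.40338 - 0.40662j
  term(m=+2) = 0.01176 - 0.07065j   from Y*(Ω₁)=-0.15006 - 0.02375j, Y(Ω₂)=-0.00377 + 0.47141j
  term(m=+3) = 0.03149 + 0.05278j   from Y*(Ω₁)=-0.06933 + 0.28898j, Y(Ω₂)=0.14799 - 0.14447j
  term(m=+4) = 0.00818 + 0.00280j   from Y*(Ω₁)=-0.13680 - 0.04442j, Y(Ω₂)=-0.06007 - 0.00096j
  term(m=+5) = -0.00391 + 0.00153j   from Y*(Ω₁)=-0.13059 + 0.31551j, Y(Ω₂)=0.00851 + 0.00886j
  term(m=+6) = -0.00010 + 0.00019j   from Y*(Ω₁)=-0.11061 - 0.05631j, Y(Ω₂)=0.00004 - 0.00175j
  term(m=+7) = -0.00002 - 0.00007j   from Y*(Ω₁)=-0.25701 + 0.41974j, Y(Ω₂)=-0.00011 + 0.00011j
Σ over m = 0.34025 + 0.00000j; ×(4π/15) → 0.28505 + 0.00000j. Real part: 0.285050

0.285050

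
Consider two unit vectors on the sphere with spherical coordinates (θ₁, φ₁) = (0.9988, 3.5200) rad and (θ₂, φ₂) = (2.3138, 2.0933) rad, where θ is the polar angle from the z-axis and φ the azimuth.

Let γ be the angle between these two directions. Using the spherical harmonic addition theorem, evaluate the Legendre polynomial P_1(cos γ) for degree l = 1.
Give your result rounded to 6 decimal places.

Addition theorem: P_1(cos γ) = (4π/3) Σ_m Y*_{lm}(Ω₁) Y_{lm}(Ω₂), m = −1…1:
  m=-1: Y*=-0.26995 - 0.10732j  Y=-0.12698 - 0.22049j  product 0.01061 + 0.07315j
  m=+0: Y*=0.26449 + 0.00000j  Y=-0.33054 + 0.00000j  product -0.08742 + 0.00000j
  m=+1: Y*=0.26995 - 0.10732j  Y=0.12698 - 0.22049j  product 0.01061 - 0.07315j
Total Σ_m = -0.06620 + 0.00000j. Multiply by 4.188790: -0.27728 + 0.00000j. P_1(cos γ) = -0.277281

-0.277281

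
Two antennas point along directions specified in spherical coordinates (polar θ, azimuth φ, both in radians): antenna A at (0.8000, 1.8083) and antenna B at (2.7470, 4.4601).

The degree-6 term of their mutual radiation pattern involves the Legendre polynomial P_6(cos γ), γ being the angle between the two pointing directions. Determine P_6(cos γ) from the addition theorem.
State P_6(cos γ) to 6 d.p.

-0.306761

Term-by-term m-sum for l=6 (normalisation 4π/13 = 0.966644):
  term(m=-6) = (-0.000101, 0.000021)   from Y*(Ω₁)=(-0.009563, -0.065133), Y(Ω₂)=(-0.000089, -0.001557)
  term(m=-5) = (-0.002211, 0.001835)   from Y*(Ω₁)=(-0.205412, 0.082826), Y(Ω₂)=(0.012356, -0.003949)
  term(m=-4) = (-0.010132, 0.024762)   from Y*(Ω₁)=(0.238478, 0.333494), Y(Ω₂)=(0.034755, 0.055233)
  term(m=-3) = (0.008641, 0.084913)   from Y*(Ω₁)=(0.256214, -0.296577), Y(Ω₂)=(-0.149535, 0.158321)
  term(m=-2) = (0.001647, 0.002453)   from Y*(Ω₁)=(-0.005669, -0.002916), Y(Ω₂)=(-0.405634, -0.224016)
  term(m=-1) = (-0.161398, -0.086045)   from Y*(Ω₁)=(0.086557, -0.357567), Y(Ω₂)=(0.124101, -0.481419)
  term(m=+0) = (0.009760, 0.000000)   from Y*(Ω₁)=(-0.116488, -0.000000), Y(Ω₂)=(-0.083786, 0.000000)
  term(m=+1) = (-0.161398, 0.086045)   from Y*(Ω₁)=(-0.086557, -0.357567), Y(Ω₂)=(-0.124101, -0.481419)
  term(m=+2) = (0.001647, -0.002453)   from Y*(Ω₁)=(-0.005669, 0.002916), Y(Ω₂)=(-0.405634, 0.224016)
  term(m=+3) = (0.008641, -0.084913)   from Y*(Ω₁)=(-0.256214, -0.296577), Y(Ω₂)=(0.149535, 0.158321)
  term(m=+4) = (-0.010132, -0.024762)   from Y*(Ω₁)=(0.238478, -0.333494), Y(Ω₂)=(0.034755, -0.055233)
  term(m=+5) = (-0.002211, -0.001835)   from Y*(Ω₁)=(0.205412, 0.082826), Y(Ω₂)=(-0.012356, -0.003949)
  term(m=+6) = (-0.000101, -0.000021)   from Y*(Ω₁)=(-0.009563, 0.065133), Y(Ω₂)=(-0.000089, 0.001557)
Σ over m = (-0.317346, -0.000000); ×(4π/13) → (-0.306761, -0.000000). Real part: -0.306761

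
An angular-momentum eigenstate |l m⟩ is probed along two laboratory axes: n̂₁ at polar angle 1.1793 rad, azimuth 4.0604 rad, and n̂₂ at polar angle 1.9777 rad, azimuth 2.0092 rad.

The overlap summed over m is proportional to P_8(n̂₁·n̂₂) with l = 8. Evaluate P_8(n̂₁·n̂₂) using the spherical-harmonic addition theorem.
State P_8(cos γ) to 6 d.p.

Summing Y*_{l m}(θ₁,φ₁)·Y_{l m}(θ₂,φ₂) over m ∈ [−8, 8]; prefactor 4π/(2·8+1) = 0.739198:
  [-8]  conj(Y_{8,-8})(Ω₁) = (0.132535, 0.240585) ; Y_{8,-8}(Ω₂) = (-0.243521, 0.093232) ; Δ = (-0.054705, -0.046231)
  [-7]  conj(Y_{8,-7})(Ω₁) = (-0.448560, -0.067090) ; Y_{8,-7}(Ω₂) = (-0.032680, 0.448310) ; Δ = (0.044736, -0.198901)
  [-6]  conj(Y_{8,-6})(Ω₁) = (0.199489, -0.193570) ; Y_{8,-6}(Ω₂) = (0.265759, 0.149064) ; Δ = (0.081870, -0.021707)
  [-5]  conj(Y_{8,-5})(Ω₁) = (-0.020173, -0.169656) ; Y_{8,-5}(Ω₂) = (-0.111197, 0.079590) ; Δ = (0.015746, 0.017260)
  [-4]  conj(Y_{8,-4})(Ω₁) = (0.299286, 0.176822) ; Y_{8,-4}(Ω₂) = (0.064643, 0.349645) ; Δ = (-0.042478, 0.116074)
  [-3]  conj(Y_{8,-3})(Ω₁) = (0.010054, -0.004076) ; Y_{8,-3}(Ω₂) = (0.029951, 0.007826) ; Δ = (0.000333, -0.000043)
  [-2]  conj(Y_{8,-2})(Ω₁) = (-0.088261, 0.322903) ; Y_{8,-2}(Ω₂) = (-0.210540, 0.253034) ; Δ = (-0.063123, -0.090317)
  [-1]  conj(Y_{8,-1})(Ω₁) = (-0.033694, -0.044140) ; Y_{8,-1}(Ω₂) = (0.041550, 0.088624) ; Δ = (0.002512, -0.004820)
  [+0]  conj(Y_{8,0})(Ω₁) = (-0.324663, -0.000000) ; Y_{8,0}(Ω₂) = (-0.314624, 0.000000) ; Δ = (0.102147, 0.000000)
  [+1]  conj(Y_{8,1})(Ω₁) = (0.033694, -0.044140) ; Y_{8,1}(Ω₂) = (-0.041550, 0.088624) ; Δ = (0.002512, 0.004820)
  [+2]  conj(Y_{8,2})(Ω₁) = (-0.088261, -0.322903) ; Y_{8,2}(Ω₂) = (-0.210540, -0.253034) ; Δ = (-0.063123, 0.090317)
  [+3]  conj(Y_{8,3})(Ω₁) = (-0.010054, -0.004076) ; Y_{8,3}(Ω₂) = (-0.029951, 0.007826) ; Δ = (0.000333, 0.000043)
  [+4]  conj(Y_{8,4})(Ω₁) = (0.299286, -0.176822) ; Y_{8,4}(Ω₂) = (0.064643, -0.349645) ; Δ = (-0.042478, -0.116074)
  [+5]  conj(Y_{8,5})(Ω₁) = (0.020173, -0.169656) ; Y_{8,5}(Ω₂) = (0.111197, 0.079590) ; Δ = (0.015746, -0.017260)
  [+6]  conj(Y_{8,6})(Ω₁) = (0.199489, 0.193570) ; Y_{8,6}(Ω₂) = (0.265759, -0.149064) ; Δ = (0.081870, 0.021707)
  [+7]  conj(Y_{8,7})(Ω₁) = (0.448560, -0.067090) ; Y_{8,7}(Ω₂) = (0.032680, 0.448310) ; Δ = (0.044736, 0.198901)
  [+8]  conj(Y_{8,8})(Ω₁) = (0.132535, -0.240585) ; Y_{8,8}(Ω₂) = (-0.243521, -0.093232) ; Δ = (-0.054705, 0.046231)
Accumulated sum (0.071929, 0.000000); after 4π/(2l+1) scaling, (0.053170, 0.000000) ⇒ P_8 = 0.053170

0.053170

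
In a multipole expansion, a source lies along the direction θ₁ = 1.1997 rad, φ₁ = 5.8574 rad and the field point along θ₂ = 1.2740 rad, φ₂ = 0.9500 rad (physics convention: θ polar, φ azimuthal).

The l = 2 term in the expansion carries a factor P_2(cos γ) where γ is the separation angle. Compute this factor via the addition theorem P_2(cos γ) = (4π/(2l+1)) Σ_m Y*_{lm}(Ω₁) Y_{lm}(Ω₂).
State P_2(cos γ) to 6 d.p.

Summing Y*_{l m}(θ₁,φ₁)·Y_{l m}(θ₂,φ₂) over m ∈ [−2, 2]; prefactor 4π/(2·2+1) = 2.513274:
  term(m=-2) = -0.10960 - 0.04506j   from Y*(Ω₁)=0.22101 - 0.25238j, Y(Ω₂)=-0.11420 - 0.33427j
  term(m=-1) = 0.01093 - 0.05534j   from Y*(Ω₁)=0.23777 - 0.10784j, Y(Ω₂)=0.12568 - 0.17575j
  term(m=+0) = 0.04477 + 0.00000j   from Y*(Ω₁)=-0.19096 + 0.00000j, Y(Ω₂)=-0.23446 + 0.00000j
  term(m=+1) = 0.01093 + 0.05534j   from Y*(Ω₁)=-0.23777 - 0.10784j, Y(Ω₂)=-0.12568 - 0.17575j
  term(m=+2) = -0.10960 + 0.04506j   from Y*(Ω₁)=0.22101 + 0.25238j, Y(Ω₂)=-0.11420 + 0.33427j
Σ over m = -0.15257 + 0.00000j; ×(4π/5) → -0.38345 + 0.00000j. Real part: -0.383450

-0.383450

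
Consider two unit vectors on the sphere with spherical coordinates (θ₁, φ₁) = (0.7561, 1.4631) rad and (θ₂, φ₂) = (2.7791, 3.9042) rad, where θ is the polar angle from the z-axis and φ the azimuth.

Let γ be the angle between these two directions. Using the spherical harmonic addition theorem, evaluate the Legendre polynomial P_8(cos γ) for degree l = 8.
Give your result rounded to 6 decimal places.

-0.339585

Addition theorem: P_8(cos γ) = (4π/17) Σ_m Y*_{lm}(Ω₁) Y_{lm}(Ω₂), m = −8…8:
  [-8]  conj(Y_{8,-8})(Ω₁) = +0.016480-0.019203i ; Y_{8,-8}(Ω₂) = +0.000127+0.000023i ; Δ = +0.000003-0.000002i
  [-7]  conj(Y_{8,-7})(Ω₁) = -0.073467-0.078251i ; Y_{8,-7}(Ω₂) = +0.000796+0.001102i ; Δ = +0.000028-0.000143i
  [-6]  conj(Y_{8,-6})(Ω₁) = -0.217510+0.164044i ; Y_{8,-6}(Ω₂) = -0.001236+0.008982i ; Δ = -0.001205-0.002156i
  [-5]  conj(Y_{8,-5})(Ω₁) = +0.227800+0.381339i ; Y_{8,-5}(Ω₂) = -0.033756+0.026823i ; Δ = -0.017918-0.006762i
  [-4]  conj(Y_{8,-4})(Ω₁) = +0.371038-0.170519i ; Y_{8,-4}(Ω₂) = -0.148886-0.013611i ; Δ = -0.057563+0.020338i
  [-3]  conj(Y_{8,-3})(Ω₁) = -0.010692-0.031934i ; Y_{8,-3}(Ω₂) = -0.241176-0.276636i ; Δ = -0.006255+0.010660i
  [-2]  conj(Y_{8,-2})(Ω₁) = +0.354581-0.077578i ; Y_{8,-2}(Ω₂) = +0.026071-0.571559i ; Δ = -0.035096-0.204686i
  [-1]  conj(Y_{8,-1})(Ω₁) = -0.023294-0.215455i ; Y_{8,-1}(Ω₂) = +0.263837-0.252077i ; Δ = -0.060457-0.050973i
  [+0]  conj(Y_{8,0})(Ω₁) = +0.303728-0.000000i ; Y_{8,0}(Ω₂) = -0.337367+0.000000i ; Δ = -0.102468+0.000000i
  [+1]  conj(Y_{8,1})(Ω₁) = +0.023294-0.215455i ; Y_{8,1}(Ω₂) = -0.263837-0.252077i ; Δ = -0.060457+0.050973i
  [+2]  conj(Y_{8,2})(Ω₁) = +0.354581+0.077578i ; Y_{8,2}(Ω₂) = +0.026071+0.571559i ; Δ = -0.035096+0.204686i
  [+3]  conj(Y_{8,3})(Ω₁) = +0.010692-0.031934i ; Y_{8,3}(Ω₂) = +0.241176-0.276636i ; Δ = -0.006255-0.010660i
  [+4]  conj(Y_{8,4})(Ω₁) = +0.371038+0.170519i ; Y_{8,4}(Ω₂) = -0.148886+0.013611i ; Δ = -0.057563-0.020338i
  [+5]  conj(Y_{8,5})(Ω₁) = -0.227800+0.381339i ; Y_{8,5}(Ω₂) = +0.033756+0.026823i ; Δ = -0.017918+0.006762i
  [+6]  conj(Y_{8,6})(Ω₁) = -0.217510-0.164044i ; Y_{8,6}(Ω₂) = -0.001236-0.008982i ; Δ = -0.001205+0.002156i
  [+7]  conj(Y_{8,7})(Ω₁) = +0.073467-0.078251i ; Y_{8,7}(Ω₂) = -0.000796+0.001102i ; Δ = +0.000028+0.000143i
  [+8]  conj(Y_{8,8})(Ω₁) = +0.016480+0.019203i ; Y_{8,8}(Ω₂) = +0.000127-0.000023i ; Δ = +0.000003+0.000002i
Σ over m = -0.459397-0.000000i; ×(4π/17) → -0.339585-0.000000i. Real part: -0.339585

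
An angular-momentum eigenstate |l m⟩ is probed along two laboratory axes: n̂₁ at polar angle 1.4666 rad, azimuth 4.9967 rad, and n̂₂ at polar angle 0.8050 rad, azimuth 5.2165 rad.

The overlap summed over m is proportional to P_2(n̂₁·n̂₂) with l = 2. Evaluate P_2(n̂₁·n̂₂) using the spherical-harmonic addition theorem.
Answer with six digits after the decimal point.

Expand P_2 via completeness: Σ_{m} conj(Y_{2,m}) at Ω₁ times Y_{2,m} at Ω₂ —
  term(m=-2) = 0.06940 - 0.03264j   from Y*(Ω₁)=-0.32197 - 0.20575j, Y(Ω₂)=-0.10705 + 0.16977j
  term(m=-1) = 0.03010 - 0.00673j   from Y*(Ω₁)=0.02242 - 0.07671j, Y(Ω₂)=0.18644 + 0.33796j
  term(m=+0) = -0.04246 + 0.00000j   from Y*(Ω₁)=-0.30516 + 0.00000j, Y(Ω₂)=0.13915 + 0.00000j
  term(m=+1) = 0.03010 + 0.00673j   from Y*(Ω₁)=-0.02242 - 0.07671j, Y(Ω₂)=-0.18644 + 0.33796j
  term(m=+2) = 0.06940 + 0.03264j   from Y*(Ω₁)=-0.32197 + 0.20575j, Y(Ω₂)=-0.10705 - 0.16977j
Total Σ_m = 0.15654 + 0.00000j. Multiply by 2.513274: 0.39342 + 0.00000j. P_2(cos γ) = 0.393425

0.393425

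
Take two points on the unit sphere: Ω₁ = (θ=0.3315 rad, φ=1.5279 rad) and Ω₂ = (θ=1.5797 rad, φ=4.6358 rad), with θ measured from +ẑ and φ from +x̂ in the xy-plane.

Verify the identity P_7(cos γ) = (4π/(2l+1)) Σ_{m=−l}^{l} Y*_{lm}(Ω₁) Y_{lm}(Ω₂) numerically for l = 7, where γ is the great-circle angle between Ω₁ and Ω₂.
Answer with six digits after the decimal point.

0.165295

Expand P_7 via completeness: Σ_{m} conj(Y_{7,m}) at Ω₁ times Y_{7,m} at Ω₂ —
  term(m=-7) = -0.000094-0.000023i   from Y*(Ω₁)=-0.000057-0.000185i, Y(Ω₂)=+0.255353-0.429763i
  term(m=-6) = -0.000034-0.000007i   from Y*(Ω₁)=-0.002033+0.000535i, Y(Ω₂)=+0.014927+0.007387i
  term(m=-5) = +0.005143+0.000875i   from Y*(Ω₁)=+0.003030+0.013908i, Y(Ω₂)=+0.136936-0.339933i
  term(m=-4) = +0.001303+0.000177i   from Y*(Ω₁)=+0.066150-0.011463i, Y(Ω₂)=+0.018680+0.005909i
  term(m=-3) = -0.073288-0.007433i   from Y*(Ω₁)=-0.028537-0.220523i, Y(Ω₂)=+0.075450-0.322575i
  term(m=-2) = -0.010109-0.000682i   from Y*(Ω₁)=-0.483404+0.041575i, Y(Ω₂)=+0.020637+0.003186i
  term(m=-1) = +0.176230+0.005940i   from Y*(Ω₁)=+0.023728+0.552816i, Y(Ω₂)=+0.024383-0.317740i
  term(m=+0) = -0.000995-0.000000i   from Y*(Ω₁)=-0.046808-0.000000i, Y(Ω₂)=+0.021264+0.000000i
  term(m=+1) = +0.176230-0.005940i   from Y*(Ω₁)=-0.023728+0.552816i, Y(Ω₂)=-0.024383-0.317740i
  term(m=+2) = -0.010109+0.000682i   from Y*(Ω₁)=-0.483404-0.041575i, Y(Ω₂)=+0.020637-0.003186i
  term(m=+3) = -0.073288+0.007433i   from Y*(Ω₁)=+0.028537-0.220523i, Y(Ω₂)=-0.075450-0.322575i
  term(m=+4) = +0.001303-0.000177i   from Y*(Ω₁)=+0.066150+0.011463i, Y(Ω₂)=+0.018680-0.005909i
  term(m=+5) = +0.005143-0.000875i   from Y*(Ω₁)=-0.003030+0.013908i, Y(Ω₂)=-0.136936-0.339933i
  term(m=+6) = -0.000034+0.000007i   from Y*(Ω₁)=-0.002033-0.000535i, Y(Ω₂)=+0.014927-0.007387i
  term(m=+7) = -0.000094+0.000023i   from Y*(Ω₁)=+0.000057-0.000185i, Y(Ω₂)=-0.255353-0.429763i
Σ over m = +0.197307+0.000000i; ×(4π/15) → +0.165295+0.000000i. Real part: 0.165295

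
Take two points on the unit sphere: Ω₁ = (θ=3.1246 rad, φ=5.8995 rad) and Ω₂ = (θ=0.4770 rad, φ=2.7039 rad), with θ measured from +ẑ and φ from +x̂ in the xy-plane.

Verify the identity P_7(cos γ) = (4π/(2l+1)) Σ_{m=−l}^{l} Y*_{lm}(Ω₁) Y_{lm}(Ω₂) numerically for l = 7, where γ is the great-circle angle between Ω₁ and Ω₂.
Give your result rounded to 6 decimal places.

Summing Y*_{l m}(θ₁,φ₁)·Y_{l m}(θ₂,φ₂) over m ∈ [−7, 7]; prefactor 4π/(2·7+1) = 0.837758:
  m=-7: Y*=-0.00000 - 0.00000j  Y=0.00214 - 0.00017j  product -0.00000 - 0.00000j
  m=-6: Y*=0.00000 + 0.00000j  Y=-0.01354 + 0.00767j  product -0.00000 - 0.00000j
  m=-5: Y*=-0.00000 - 0.00000j  Y=0.04014 - 0.05650j  product -0.00000 - 0.00000j
  m=-4: Y*=-0.00000 + 0.00000j  Y=-0.03764 + 0.20689j  product -0.00000 - 0.00000j
  m=-3: Y*=0.00002 - 0.00004j  Y=-0.10910 - 0.41392j  product -0.00002 - 0.00000j
  m=-2: Y*=-0.00156 + 0.00150j  Y=0.32390 + 0.38815j  product -0.00109 - 0.00012j
  m=-1: Y*=0.06429 - 0.02595j  Y=-0.10921 - 0.05111j  product -0.00835 - 0.00045j
  m=+0: Y*=-1.08814 + 0.00000j  Y=-0.43408 + 0.00000j  product 0.47234 + 0.00000j
  m=+1: Y*=-0.06429 - 0.02595j  Y=0.10921 - 0.05111j  product -0.00835 + 0.00045j
  m=+2: Y*=-0.00156 - 0.00150j  Y=0.32390 - 0.38815j  product -0.00109 + 0.00012j
  m=+3: Y*=-0.00002 - 0.00004j  Y=0.10910 - 0.41392j  product -0.00002 + 0.00000j
  m=+4: Y*=-0.00000 - 0.00000j  Y=-0.03764 - 0.20689j  product -0.00000 + 0.00000j
  m=+5: Y*=0.00000 - 0.00000j  Y=-0.04014 - 0.05650j  product -0.00000 + 0.00000j
  m=+6: Y*=0.00000 - 0.00000j  Y=-0.01354 - 0.00767j  product -0.00000 + 0.00000j
  m=+7: Y*=0.00000 - 0.00000j  Y=-0.00214 - 0.00017j  product -0.00000 + 0.00000j
Total Σ_m = 0.45343 + 0.00000j. Multiply by 0.837758: 0.37987 + 0.00000j. P_7(cos γ) = 0.379865

0.379865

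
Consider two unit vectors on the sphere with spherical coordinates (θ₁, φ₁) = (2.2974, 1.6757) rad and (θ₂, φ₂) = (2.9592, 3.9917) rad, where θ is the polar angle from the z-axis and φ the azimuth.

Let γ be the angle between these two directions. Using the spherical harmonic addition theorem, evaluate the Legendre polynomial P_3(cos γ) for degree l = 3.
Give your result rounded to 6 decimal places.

-0.399775

Addition theorem: P_3(cos γ) = (4π/7) Σ_m Y*_{lm}(Ω₁) Y_{lm}(Ω₂), m = −3…3:
  [-3]  conj(Y_{3,-3})(Ω₁) = (0.053927, -0.165660) ; Y_{3,-3}(Ω₂) = (0.002067, 0.001388) ; Δ = (0.000341, -0.000268)
  [-2]  conj(Y_{3,-2})(Ω₁) = (0.370979, 0.078997) ; Y_{3,-2}(Ω₂) = (0.004267, 0.032789) ; Δ = (-0.001007, 0.012501)
  [-1]  conj(Y_{3,-1})(Ω₁) = (-0.030522, 0.289885) ; Y_{3,-1}(Ω₂) = (-0.148369, 0.168930) ; Δ = (-0.044442, -0.048166)
  [+0]  conj(Y_{3,0})(Ω₁) = (0.196669, -0.000000) ; Y_{3,0}(Ω₂) = (-0.673604, 0.000000) ; Δ = (-0.132477, 0.000000)
  [+1]  conj(Y_{3,1})(Ω₁) = (0.030522, 0.289885) ; Y_{3,1}(Ω₂) = (0.148369, 0.168930) ; Δ = (-0.044442, 0.048166)
  [+2]  conj(Y_{3,2})(Ω₁) = (0.370979, -0.078997) ; Y_{3,2}(Ω₂) = (0.004267, -0.032789) ; Δ = (-0.001007, -0.012501)
  [+3]  conj(Y_{3,3})(Ω₁) = (-0.053927, -0.165660) ; Y_{3,3}(Ω₂) = (-0.002067, 0.001388) ; Δ = (0.000341, 0.000268)
Accumulated sum (-0.222692, -0.000000); after 4π/(2l+1) scaling, (-0.399775, -0.000000) ⇒ P_3 = -0.399775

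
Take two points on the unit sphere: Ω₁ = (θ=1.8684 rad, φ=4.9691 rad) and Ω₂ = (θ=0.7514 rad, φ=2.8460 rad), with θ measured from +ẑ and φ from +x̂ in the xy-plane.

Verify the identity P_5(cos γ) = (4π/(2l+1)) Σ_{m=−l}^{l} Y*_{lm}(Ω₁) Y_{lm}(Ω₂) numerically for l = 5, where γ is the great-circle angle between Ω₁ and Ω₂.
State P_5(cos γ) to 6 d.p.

Term-by-term m-sum for l=5 (normalisation 4π/11 = 1.142397):
  term(m=-5) = -0.009464-0.023689i   from Y*(Ω₁)=+0.355515-0.105023i, Y(Ω₂)=-0.006379-0.068517i
  term(m=-4) = +0.049909-0.067254i   from Y*(Ω₁)=-0.186074-0.307655i, Y(Ω₂)=+0.088218+0.215578i
  term(m=-3) = -0.028528-0.002463i   from Y*(Ω₁)=+0.047597-0.049072i, Y(Ω₂)=-0.264680-0.324629i
  term(m=-2) = -0.052631-0.104596i   from Y*(Ω₁)=-0.293601-0.165550i, Y(Ω₂)=+0.288432+0.193617i
  term(m=-1) = -0.000832+0.001349i   from Y*(Ω₁)=-0.003772+0.014369i, Y(Ω₂)=+0.102063+0.031079i
  term(m=+0) = +0.122236+0.000000i   from Y*(Ω₁)=-0.323966-0.000000i, Y(Ω₂)=-0.377312+0.000000i
  term(m=+1) = -0.000832-0.001349i   from Y*(Ω₁)=+0.003772+0.014369i, Y(Ω₂)=-0.102063+0.031079i
  term(m=+2) = -0.052631+0.104596i   from Y*(Ω₁)=-0.293601+0.165550i, Y(Ω₂)=+0.288432-0.193617i
  term(m=+3) = -0.028528+0.002463i   from Y*(Ω₁)=-0.047597-0.049072i, Y(Ω₂)=+0.264680-0.324629i
  term(m=+4) = +0.049909+0.067254i   from Y*(Ω₁)=-0.186074+0.307655i, Y(Ω₂)=+0.088218-0.215578i
  term(m=+5) = -0.009464+0.023689i   from Y*(Ω₁)=-0.355515-0.105023i, Y(Ω₂)=+0.006379-0.068517i
Σ over m = +0.039145-0.000000i; ×(4π/11) → +0.044719-0.000000i. Real part: 0.044719

0.044719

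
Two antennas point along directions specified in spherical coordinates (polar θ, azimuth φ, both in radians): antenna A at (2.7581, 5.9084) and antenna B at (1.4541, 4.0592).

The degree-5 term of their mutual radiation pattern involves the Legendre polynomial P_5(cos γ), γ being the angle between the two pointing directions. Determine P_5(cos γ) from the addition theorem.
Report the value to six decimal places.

-0.316014

Term-by-term m-sum for l=5 (normalisation 4π/11 = 1.142397):
  m=-5: -0.00102 - 0.00325j × 0.05564 - 0.44510j = -0.00150 + 0.00027j  (running Σ = -0.00150 + 0.00027j)
  m=-4: -0.00191 + 0.02661j × -0.14357 + 0.08390j = -0.00196 - 0.00398j  (running Σ = -0.00346 - 0.00371j)
  m=-3: 0.05273 - 0.11017j × -0.27537 - 0.11280j = -0.02695 + 0.02439j  (running Σ = -0.03041 + 0.02068j)
  m=-2: -0.25447 + 0.23686j × 0.04880 + 0.18024j = -0.05511 - 0.03431j  (running Σ = -0.08552 - 0.01363j)
  m=-1: 0.50091 - 0.19705j × -0.15737 + 0.20565j = -0.03831 + 0.13402j  (running Σ = -0.12383 + 0.12039j)
  m=0: -0.15129 + 0.00000j × 0.19149 + 0.00000j = -0.02897 + 0.00000j  (running Σ = -0.15280 + 0.12039j)
  m=1: -0.50091 - 0.19705j × 0.15737 + 0.20565j = -0.03831 - 0.13402j  (running Σ = -0.19110 - 0.01363j)
  m=2: -0.25447 - 0.23686j × 0.04880 - 0.18024j = -0.05511 + 0.03431j  (running Σ = -0.24622 + 0.02068j)
  m=3: -0.05273 - 0.11017j × 0.27537 - 0.11280j = -0.02695 - 0.02439j  (running Σ = -0.27316 - 0.00371j)
  m=4: -0.00191 - 0.02661j × -0.14357 - 0.08390j = -0.00196 + 0.00398j  (running Σ = -0.27512 + 0.00027j)
  m=5: 0.00102 - 0.00325j × -0.05564 - 0.44510j = -0.00150 - 0.00027j  (running Σ = -0.27662 + 0.00000j)
Total Σ_m = -0.27662 + 0.00000j. Multiply by 1.142397: -0.31601 + 0.00000j. P_5(cos γ) = -0.316014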